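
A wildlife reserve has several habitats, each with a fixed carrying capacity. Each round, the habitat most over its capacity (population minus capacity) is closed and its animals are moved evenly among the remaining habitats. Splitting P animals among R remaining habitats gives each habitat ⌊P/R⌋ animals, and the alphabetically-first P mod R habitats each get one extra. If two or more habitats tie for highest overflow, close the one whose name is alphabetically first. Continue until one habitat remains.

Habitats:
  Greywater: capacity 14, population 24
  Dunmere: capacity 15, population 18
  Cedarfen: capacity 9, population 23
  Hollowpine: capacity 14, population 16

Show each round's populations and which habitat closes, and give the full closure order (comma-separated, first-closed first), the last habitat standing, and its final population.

Closure order: Cedarfen, Greywater, Dunmere
Last habitat: Hollowpine with 81 animals

Round 1: Cedarfen=23 Dunmere=18 Greywater=24 Hollowpine=16 → close Cedarfen (overflow 14)
  23÷3 = 7 each, +1 to first 2
Round 2: Dunmere=26 Greywater=32 Hollowpine=23 → close Greywater (overflow 18)
  32÷2 = 16 each, +1 to first 0
Round 3: Dunmere=42 Hollowpine=39 → close Dunmere (overflow 27)
  42÷1 = 42 each, +1 to first 0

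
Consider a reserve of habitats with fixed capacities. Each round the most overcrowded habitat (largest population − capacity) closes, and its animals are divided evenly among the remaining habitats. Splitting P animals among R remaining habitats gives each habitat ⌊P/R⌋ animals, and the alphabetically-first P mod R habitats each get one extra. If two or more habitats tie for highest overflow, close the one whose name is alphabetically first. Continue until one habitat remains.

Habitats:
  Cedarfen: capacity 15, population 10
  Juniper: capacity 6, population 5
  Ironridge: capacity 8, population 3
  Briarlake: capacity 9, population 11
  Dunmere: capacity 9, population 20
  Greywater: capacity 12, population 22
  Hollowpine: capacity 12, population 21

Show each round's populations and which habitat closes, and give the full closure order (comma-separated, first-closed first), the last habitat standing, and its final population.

Round 1: Briarlake=11 Cedarfen=10 Dunmere=20 Greywater=22 Hollowpine=21 Ironridge=3 Juniper=5 → close Dunmere (overflow 11)
  20÷6 = 3 each, +1 to first 2
Round 2: Briarlake=15 Cedarfen=14 Greywater=25 Hollowpine=24 Ironridge=6 Juniper=8 → close Greywater (overflow 13)
  25÷5 = 5 each, +1 to first 0
Round 3: Briarlake=20 Cedarfen=19 Hollowpine=29 Ironridge=11 Juniper=13 → close Hollowpine (overflow 17)
  29÷4 = 7 each, +1 to first 1
Round 4: Briarlake=28 Cedarfen=26 Ironridge=18 Juniper=20 → close Briarlake (overflow 19)
  28÷3 = 9 each, +1 to first 1
Round 5: Cedarfen=36 Ironridge=27 Juniper=29 → close Juniper (overflow 23)
  29÷2 = 14 each, +1 to first 1
Round 6: Cedarfen=51 Ironridge=41 → close Cedarfen (overflow 36)
  51÷1 = 51 each, +1 to first 0

Closure order: Dunmere, Greywater, Hollowpine, Briarlake, Juniper, Cedarfen
Last habitat: Ironridge with 92 animals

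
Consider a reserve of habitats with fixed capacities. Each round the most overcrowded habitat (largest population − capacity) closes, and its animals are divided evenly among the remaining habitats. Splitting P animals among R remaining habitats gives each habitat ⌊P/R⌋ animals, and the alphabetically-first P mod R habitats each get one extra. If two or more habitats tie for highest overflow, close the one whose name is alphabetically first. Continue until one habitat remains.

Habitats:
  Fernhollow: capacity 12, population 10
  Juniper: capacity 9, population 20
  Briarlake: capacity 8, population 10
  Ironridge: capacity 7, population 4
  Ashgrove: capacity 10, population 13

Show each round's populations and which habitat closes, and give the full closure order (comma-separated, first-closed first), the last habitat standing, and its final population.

Round 1: Ashgrove=13 Briarlake=10 Fernhollow=10 Ironridge=4 Juniper=20 → close Juniper (overflow 11)
  20÷4 = 5 each, +1 to first 0
Round 2: Ashgrove=18 Briarlake=15 Fernhollow=15 Ironridge=9 → close Ashgrove (overflow 8)
  18÷3 = 6 each, +1 to first 0
Round 3: Briarlake=21 Fernhollow=21 Ironridge=15 → close Briarlake (overflow 13)
  21÷2 = 10 each, +1 to first 1
Round 4: Fernhollow=32 Ironridge=25 → close Fernhollow (overflow 20)
  32÷1 = 32 each, +1 to first 0

Closure order: Juniper, Ashgrove, Briarlake, Fernhollow
Last habitat: Ironridge with 57 animals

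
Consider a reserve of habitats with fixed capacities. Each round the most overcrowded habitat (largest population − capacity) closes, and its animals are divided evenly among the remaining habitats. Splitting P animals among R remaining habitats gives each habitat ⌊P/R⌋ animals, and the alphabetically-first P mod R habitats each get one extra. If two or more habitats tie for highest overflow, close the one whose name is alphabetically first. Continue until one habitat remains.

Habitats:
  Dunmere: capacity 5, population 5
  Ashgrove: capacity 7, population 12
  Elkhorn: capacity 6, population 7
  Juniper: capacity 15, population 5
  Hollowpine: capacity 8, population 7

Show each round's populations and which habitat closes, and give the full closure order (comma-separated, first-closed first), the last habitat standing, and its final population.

Closure order: Ashgrove, Elkhorn, Dunmere, Hollowpine
Last habitat: Juniper with 36 animals

Round 1: Ashgrove=12 Dunmere=5 Elkhorn=7 Hollowpine=7 Juniper=5 → close Ashgrove (overflow 5)
  12÷4 = 3 each, +1 to first 0
Round 2: Dunmere=8 Elkhorn=10 Hollowpine=10 Juniper=8 → close Elkhorn (overflow 4)
  10÷3 = 3 each, +1 to first 1
Round 3: Dunmere=12 Hollowpine=13 Juniper=11 → close Dunmere (overflow 7)
  12÷2 = 6 each, +1 to first 0
Round 4: Hollowpine=19 Juniper=17 → close Hollowpine (overflow 11)
  19÷1 = 19 each, +1 to first 0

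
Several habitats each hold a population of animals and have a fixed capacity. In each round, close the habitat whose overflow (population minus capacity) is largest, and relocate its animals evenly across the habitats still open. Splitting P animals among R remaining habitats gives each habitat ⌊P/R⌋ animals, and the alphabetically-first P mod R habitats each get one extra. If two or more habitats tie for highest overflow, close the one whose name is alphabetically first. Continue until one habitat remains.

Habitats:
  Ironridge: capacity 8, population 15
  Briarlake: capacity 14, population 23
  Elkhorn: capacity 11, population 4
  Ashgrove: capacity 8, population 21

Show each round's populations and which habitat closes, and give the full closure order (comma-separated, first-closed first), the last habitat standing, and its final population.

Round 1: Ashgrove=21 Briarlake=23 Elkhorn=4 Ironridge=15 → close Ashgrove (overflow 13)
  21÷3 = 7 each, +1 to first 0
Round 2: Briarlake=30 Elkhorn=11 Ironridge=22 → close Briarlake (overflow 16)
  30÷2 = 15 each, +1 to first 0
Round 3: Elkhorn=26 Ironridge=37 → close Ironridge (overflow 29)
  37÷1 = 37 each, +1 to first 0

Closure order: Ashgrove, Briarlake, Ironridge
Last habitat: Elkhorn with 63 animals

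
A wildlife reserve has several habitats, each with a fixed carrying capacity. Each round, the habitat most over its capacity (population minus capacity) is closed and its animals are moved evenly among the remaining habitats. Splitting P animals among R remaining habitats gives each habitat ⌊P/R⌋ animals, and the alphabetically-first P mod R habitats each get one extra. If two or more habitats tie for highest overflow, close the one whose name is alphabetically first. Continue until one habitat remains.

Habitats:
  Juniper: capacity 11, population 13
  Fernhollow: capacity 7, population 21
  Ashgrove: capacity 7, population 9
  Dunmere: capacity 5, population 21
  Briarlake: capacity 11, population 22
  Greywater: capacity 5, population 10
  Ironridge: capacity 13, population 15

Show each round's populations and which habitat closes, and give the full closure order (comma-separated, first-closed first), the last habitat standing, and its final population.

Round 1: Ashgrove=9 Briarlake=22 Dunmere=21 Fernhollow=21 Greywater=10 Ironridge=15 Juniper=13 → close Dunmere (overflow 16)
  21÷6 = 3 each, +1 to first 3
Round 2: Ashgrove=13 Briarlake=26 Fernhollow=25 Greywater=13 Ironridge=18 Juniper=16 → close Fernhollow (overflow 18)
  25÷5 = 5 each, +1 to first 0
Round 3: Ashgrove=18 Briarlake=31 Greywater=18 Ironridge=23 Juniper=21 → close Briarlake (overflow 20)
  31÷4 = 7 each, +1 to first 3
Round 4: Ashgrove=26 Greywater=26 Ironridge=31 Juniper=28 → close Greywater (overflow 21)
  26÷3 = 8 each, +1 to first 2
Round 5: Ashgrove=35 Ironridge=40 Juniper=36 → close Ashgrove (overflow 28)
  35÷2 = 17 each, +1 to first 1
Round 6: Ironridge=58 Juniper=53 → close Ironridge (overflow 45)
  58÷1 = 58 each, +1 to first 0

Closure order: Dunmere, Fernhollow, Briarlake, Greywater, Ashgrove, Ironridge
Last habitat: Juniper with 111 animals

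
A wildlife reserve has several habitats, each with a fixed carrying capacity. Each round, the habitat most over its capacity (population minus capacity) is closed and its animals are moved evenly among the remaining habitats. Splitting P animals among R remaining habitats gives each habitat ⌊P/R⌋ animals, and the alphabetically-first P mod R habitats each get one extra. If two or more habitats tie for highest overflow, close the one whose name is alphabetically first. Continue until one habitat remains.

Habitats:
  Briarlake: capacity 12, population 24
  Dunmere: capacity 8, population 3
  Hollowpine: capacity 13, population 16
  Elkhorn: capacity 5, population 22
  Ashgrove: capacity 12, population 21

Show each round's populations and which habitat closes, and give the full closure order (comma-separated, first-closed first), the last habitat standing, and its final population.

Round 1: Ashgrove=21 Briarlake=24 Dunmere=3 Elkhorn=22 Hollowpine=16 → close Elkhorn (overflow 17)
  22÷4 = 5 each, +1 to first 2
Round 2: Ashgrove=27 Briarlake=30 Dunmere=8 Hollowpine=21 → close Briarlake (overflow 18)
  30÷3 = 10 each, +1 to first 0
Round 3: Ashgrove=37 Dunmere=18 Hollowpine=31 → close Ashgrove (overflow 25)
  37÷2 = 18 each, +1 to first 1
Round 4: Dunmere=37 Hollowpine=49 → close Hollowpine (overflow 36)
  49÷1 = 49 each, +1 to first 0

Closure order: Elkhorn, Briarlake, Ashgrove, Hollowpine
Last habitat: Dunmere with 86 animals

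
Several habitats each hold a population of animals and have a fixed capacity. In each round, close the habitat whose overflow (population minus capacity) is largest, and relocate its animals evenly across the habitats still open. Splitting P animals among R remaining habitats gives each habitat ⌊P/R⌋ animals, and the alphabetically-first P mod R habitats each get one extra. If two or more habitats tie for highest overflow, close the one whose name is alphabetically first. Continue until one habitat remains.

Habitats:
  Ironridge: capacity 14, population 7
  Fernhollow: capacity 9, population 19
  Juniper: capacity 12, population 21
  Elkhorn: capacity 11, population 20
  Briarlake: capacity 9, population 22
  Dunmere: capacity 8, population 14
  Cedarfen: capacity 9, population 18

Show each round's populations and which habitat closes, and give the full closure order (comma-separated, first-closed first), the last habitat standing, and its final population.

Round 1: Briarlake=22 Cedarfen=18 Dunmere=14 Elkhorn=20 Fernhollow=19 Ironridge=7 Juniper=21 → close Briarlake (overflow 13)
  22÷6 = 3 each, +1 to first 4
Round 2: Cedarfen=22 Dunmere=18 Elkhorn=24 Fernhollow=23 Ironridge=10 Juniper=24 → close Fernhollow (overflow 14)
  23÷5 = 4 each, +1 to first 3
Round 3: Cedarfen=27 Dunmere=23 Elkhorn=29 Ironridge=14 Juniper=28 → close Cedarfen (overflow 18)
  27÷4 = 6 each, +1 to first 3
Round 4: Dunmere=30 Elkhorn=36 Ironridge=21 Juniper=34 → close Elkhorn (overflow 25)
  36÷3 = 12 each, +1 to first 0
Round 5: Dunmere=42 Ironridge=33 Juniper=46 → close Dunmere (overflow 34)
  42÷2 = 21 each, +1 to first 0
Round 6: Ironridge=54 Juniper=67 → close Juniper (overflow 55)
  67÷1 = 67 each, +1 to first 0

Closure order: Briarlake, Fernhollow, Cedarfen, Elkhorn, Dunmere, Juniper
Last habitat: Ironridge with 121 animals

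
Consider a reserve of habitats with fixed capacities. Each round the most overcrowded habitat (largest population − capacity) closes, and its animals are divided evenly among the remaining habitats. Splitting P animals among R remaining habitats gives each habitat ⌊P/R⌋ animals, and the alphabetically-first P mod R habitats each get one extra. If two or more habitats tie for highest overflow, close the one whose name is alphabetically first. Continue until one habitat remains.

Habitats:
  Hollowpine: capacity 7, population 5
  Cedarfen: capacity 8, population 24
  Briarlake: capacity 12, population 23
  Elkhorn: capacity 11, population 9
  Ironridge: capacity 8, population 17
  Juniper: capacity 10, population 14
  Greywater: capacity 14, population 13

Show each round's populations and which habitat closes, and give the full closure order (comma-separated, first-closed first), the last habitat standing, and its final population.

Round 1: Briarlake=23 Cedarfen=24 Elkhorn=9 Greywater=13 Hollowpine=5 Ironridge=17 Juniper=14 → close Cedarfen (overflow 16)
  24÷6 = 4 each, +1 to first 0
Round 2: Briarlake=27 Elkhorn=13 Greywater=17 Hollowpine=9 Ironridge=21 Juniper=18 → close Briarlake (overflow 15)
  27÷5 = 5 each, +1 to first 2
Round 3: Elkhorn=19 Greywater=23 Hollowpine=14 Ironridge=26 Juniper=23 → close Ironridge (overflow 18)
  26÷4 = 6 each, +1 to first 2
Round 4: Elkhorn=26 Greywater=30 Hollowpine=20 Juniper=29 → close Juniper (overflow 19)
  29÷3 = 9 each, +1 to first 2
Round 5: Elkhorn=36 Greywater=40 Hollowpine=29 → close Greywater (overflow 26)
  40÷2 = 20 each, +1 to first 0
Round 6: Elkhorn=56 Hollowpine=49 → close Elkhorn (overflow 45)
  56÷1 = 56 each, +1 to first 0

Closure order: Cedarfen, Briarlake, Ironridge, Juniper, Greywater, Elkhorn
Last habitat: Hollowpine with 105 animals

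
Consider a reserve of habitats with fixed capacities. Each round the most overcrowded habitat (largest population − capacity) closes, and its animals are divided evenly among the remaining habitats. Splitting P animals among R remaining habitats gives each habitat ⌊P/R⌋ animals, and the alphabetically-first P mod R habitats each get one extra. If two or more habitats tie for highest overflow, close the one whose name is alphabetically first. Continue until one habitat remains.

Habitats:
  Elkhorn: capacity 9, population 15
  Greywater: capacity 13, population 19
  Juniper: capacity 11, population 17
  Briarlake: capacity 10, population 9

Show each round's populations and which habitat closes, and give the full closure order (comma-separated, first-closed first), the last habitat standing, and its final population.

Round 1: Briarlake=9 Elkhorn=15 Greywater=19 Juniper=17 → close Elkhorn (overflow 6)
  15÷3 = 5 each, +1 to first 0
Round 2: Briarlake=14 Greywater=24 Juniper=22 → close Greywater (overflow 11)
  24÷2 = 12 each, +1 to first 0
Round 3: Briarlake=26 Juniper=34 → close Juniper (overflow 23)
  34÷1 = 34 each, +1 to first 0

Closure order: Elkhorn, Greywater, Juniper
Last habitat: Briarlake with 60 animals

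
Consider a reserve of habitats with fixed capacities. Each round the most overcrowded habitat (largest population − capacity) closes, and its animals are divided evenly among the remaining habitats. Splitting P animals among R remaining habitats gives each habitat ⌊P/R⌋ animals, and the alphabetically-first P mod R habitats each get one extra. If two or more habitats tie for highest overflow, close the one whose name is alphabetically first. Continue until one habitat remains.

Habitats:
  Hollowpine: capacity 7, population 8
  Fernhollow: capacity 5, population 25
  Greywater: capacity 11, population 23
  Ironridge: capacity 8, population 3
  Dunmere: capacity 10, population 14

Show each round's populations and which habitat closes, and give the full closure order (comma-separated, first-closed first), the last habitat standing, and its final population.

Round 1: Dunmere=14 Fernhollow=25 Greywater=23 Hollowpine=8 Ironridge=3 → close Fernhollow (overflow 20)
  25÷4 = 6 each, +1 to first 1
Round 2: Dunmere=21 Greywater=29 Hollowpine=14 Ironridge=9 → close Greywater (overflow 18)
  29÷3 = 9 each, +1 to first 2
Round 3: Dunmere=31 Hollowpine=24 Ironridge=18 → close Dunmere (overflow 21)
  31÷2 = 15 each, +1 to first 1
Round 4: Hollowpine=40 Ironridge=33 → close Hollowpine (overflow 33)
  40÷1 = 40 each, +1 to first 0

Closure order: Fernhollow, Greywater, Dunmere, Hollowpine
Last habitat: Ironridge with 73 animals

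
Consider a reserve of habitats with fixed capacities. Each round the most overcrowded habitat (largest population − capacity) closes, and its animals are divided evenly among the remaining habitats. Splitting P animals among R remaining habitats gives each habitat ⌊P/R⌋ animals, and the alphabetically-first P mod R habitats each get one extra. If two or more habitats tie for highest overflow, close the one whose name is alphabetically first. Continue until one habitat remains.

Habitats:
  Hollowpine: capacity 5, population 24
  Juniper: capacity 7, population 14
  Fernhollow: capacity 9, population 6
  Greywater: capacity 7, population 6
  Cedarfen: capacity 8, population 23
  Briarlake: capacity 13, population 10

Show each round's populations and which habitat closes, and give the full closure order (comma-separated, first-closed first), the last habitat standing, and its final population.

Closure order: Hollowpine, Cedarfen, Juniper, Greywater, Briarlake
Last habitat: Fernhollow with 83 animals

Round 1: Briarlake=10 Cedarfen=23 Fernhollow=6 Greywater=6 Hollowpine=24 Juniper=14 → close Hollowpine (overflow 19)
  24÷5 = 4 each, +1 to first 4
Round 2: Briarlake=15 Cedarfen=28 Fernhollow=11 Greywater=11 Juniper=18 → close Cedarfen (overflow 20)
  28÷4 = 7 each, +1 to first 0
Round 3: Briarlake=22 Fernhollow=18 Greywater=18 Juniper=25 → close Juniper (overflow 18)
  25÷3 = 8 each, +1 to first 1
Round 4: Briarlake=31 Fernhollow=26 Greywater=26 → close Greywater (overflow 19)
  26÷2 = 13 each, +1 to first 0
Round 5: Briarlake=44 Fernhollow=39 → close Briarlake (overflow 31)
  44÷1 = 44 each, +1 to first 0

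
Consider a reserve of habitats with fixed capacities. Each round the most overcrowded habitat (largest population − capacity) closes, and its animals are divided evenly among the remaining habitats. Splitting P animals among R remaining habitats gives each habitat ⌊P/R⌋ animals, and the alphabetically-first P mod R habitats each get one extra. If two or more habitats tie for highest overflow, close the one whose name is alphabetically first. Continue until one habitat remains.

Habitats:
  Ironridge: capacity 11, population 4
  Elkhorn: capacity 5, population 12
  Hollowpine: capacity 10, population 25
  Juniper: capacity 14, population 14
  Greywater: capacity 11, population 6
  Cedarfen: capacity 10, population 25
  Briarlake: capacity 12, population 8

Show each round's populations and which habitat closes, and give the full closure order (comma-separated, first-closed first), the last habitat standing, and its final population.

Closure order: Cedarfen, Hollowpine, Elkhorn, Juniper, Briarlake, Greywater
Last habitat: Ironridge with 94 animals

Round 1: Briarlake=8 Cedarfen=25 Elkhorn=12 Greywater=6 Hollowpine=25 Ironridge=4 Juniper=14 → close Cedarfen (overflow 15)
  25÷6 = 4 each, +1 to first 1
Round 2: Briarlake=13 Elkhorn=16 Greywater=10 Hollowpine=29 Ironridge=8 Juniper=18 → close Hollowpine (overflow 19)
  29÷5 = 5 each, +1 to first 4
Round 3: Briarlake=19 Elkhorn=22 Greywater=16 Ironridge=14 Juniper=23 → close Elkhorn (overflow 17)
  22÷4 = 5 each, +1 to first 2
Round 4: Briarlake=25 Greywater=22 Ironridge=19 Juniper=28 → close Juniper (overflow 14)
  28÷3 = 9 each, +1 to first 1
Round 5: Briarlake=35 Greywater=31 Ironridge=28 → close Briarlake (overflow 23)
  35÷2 = 17 each, +1 to first 1
Round 6: Greywater=49 Ironridge=45 → close Greywater (overflow 38)
  49÷1 = 49 each, +1 to first 0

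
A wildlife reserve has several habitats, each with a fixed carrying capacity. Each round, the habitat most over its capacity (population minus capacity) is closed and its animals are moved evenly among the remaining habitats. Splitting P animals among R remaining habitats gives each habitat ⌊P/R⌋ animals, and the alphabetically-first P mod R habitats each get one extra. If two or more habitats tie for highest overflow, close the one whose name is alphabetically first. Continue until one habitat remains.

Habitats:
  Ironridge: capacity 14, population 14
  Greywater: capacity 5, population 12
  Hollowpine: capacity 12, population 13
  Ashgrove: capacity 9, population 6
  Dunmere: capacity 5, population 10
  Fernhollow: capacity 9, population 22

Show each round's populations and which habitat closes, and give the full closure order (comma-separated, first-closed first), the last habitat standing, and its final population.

Closure order: Fernhollow, Greywater, Dunmere, Hollowpine, Ashgrove
Last habitat: Ironridge with 77 animals

Round 1: Ashgrove=6 Dunmere=10 Fernhollow=22 Greywater=12 Hollowpine=13 Ironridge=14 → close Fernhollow (overflow 13)
  22÷5 = 4 each, +1 to first 2
Round 2: Ashgrove=11 Dunmere=15 Greywater=16 Hollowpine=17 Ironridge=18 → close Greywater (overflow 11)
  16÷4 = 4 each, +1 to first 0
Round 3: Ashgrove=15 Dunmere=19 Hollowpine=21 Ironridge=22 → close Dunmere (overflow 14)
  19÷3 = 6 each, +1 to first 1
Round 4: Ashgrove=22 Hollowpine=27 Ironridge=28 → close Hollowpine (overflow 15)
  27÷2 = 13 each, +1 to first 1
Round 5: Ashgrove=36 Ironridge=41 → close Ashgrove (overflow 27)
  36÷1 = 36 each, +1 to first 0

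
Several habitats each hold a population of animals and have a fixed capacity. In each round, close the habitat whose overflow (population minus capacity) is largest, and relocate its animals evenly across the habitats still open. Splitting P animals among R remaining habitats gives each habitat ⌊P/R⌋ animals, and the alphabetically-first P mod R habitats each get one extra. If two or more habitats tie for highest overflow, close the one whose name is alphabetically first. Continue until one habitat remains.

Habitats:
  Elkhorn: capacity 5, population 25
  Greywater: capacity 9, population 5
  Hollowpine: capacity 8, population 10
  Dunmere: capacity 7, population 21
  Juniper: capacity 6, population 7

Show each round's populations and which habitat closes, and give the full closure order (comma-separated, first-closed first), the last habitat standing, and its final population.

Closure order: Elkhorn, Dunmere, Hollowpine, Juniper
Last habitat: Greywater with 68 animals

Round 1: Dunmere=21 Elkhorn=25 Greywater=5 Hollowpine=10 Juniper=7 → close Elkhorn (overflow 20)
  25÷4 = 6 each, +1 to first 1
Round 2: Dunmere=28 Greywater=11 Hollowpine=16 Juniper=13 → close Dunmere (overflow 21)
  28÷3 = 9 each, +1 to first 1
Round 3: Greywater=21 Hollowpine=25 Juniper=22 → close Hollowpine (overflow 17)
  25÷2 = 12 each, +1 to first 1
Round 4: Greywater=34 Juniper=34 → close Juniper (overflow 28)
  34÷1 = 34 each, +1 to first 0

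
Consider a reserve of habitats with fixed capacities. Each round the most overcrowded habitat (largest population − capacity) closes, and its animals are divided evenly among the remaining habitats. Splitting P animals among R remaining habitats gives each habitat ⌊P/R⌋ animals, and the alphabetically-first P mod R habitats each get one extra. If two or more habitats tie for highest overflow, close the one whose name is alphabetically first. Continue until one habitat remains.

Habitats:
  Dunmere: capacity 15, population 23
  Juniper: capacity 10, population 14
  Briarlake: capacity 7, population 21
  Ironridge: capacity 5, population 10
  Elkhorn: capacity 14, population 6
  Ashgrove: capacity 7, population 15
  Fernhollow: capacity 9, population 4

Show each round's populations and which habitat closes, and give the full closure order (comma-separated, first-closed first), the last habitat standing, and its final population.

Round 1: Ashgrove=15 Briarlake=21 Dunmere=23 Elkhorn=6 Fernhollow=4 Ironridge=10 Juniper=14 → close Briarlake (overflow 14)
  21÷6 = 3 each, +1 to first 3
Round 2: Ashgrove=19 Dunmere=27 Elkhorn=10 Fernhollow=7 Ironridge=13 Juniper=17 → close Ashgrove (overflow 12)
  19÷5 = 3 each, +1 to first 4
Round 3: Dunmere=31 Elkhorn=14 Fernhollow=11 Ironridge=17 Juniper=20 → close Dunmere (overflow 16)
  31÷4 = 7 each, +1 to first 3
Round 4: Elkhorn=22 Fernhollow=19 Ironridge=25 Juniper=27 → close Ironridge (overflow 20)
  25÷3 = 8 each, +1 to first 1
Round 5: Elkhorn=31 Fernhollow=27 Juniper=35 → close Juniper (overflow 25)
  35÷2 = 17 each, +1 to first 1
Round 6: Elkhorn=49 Fernhollow=44 → close Elkhorn (overflow 35)
  49÷1 = 49 each, +1 to first 0

Closure order: Briarlake, Ashgrove, Dunmere, Ironridge, Juniper, Elkhorn
Last habitat: Fernhollow with 93 animals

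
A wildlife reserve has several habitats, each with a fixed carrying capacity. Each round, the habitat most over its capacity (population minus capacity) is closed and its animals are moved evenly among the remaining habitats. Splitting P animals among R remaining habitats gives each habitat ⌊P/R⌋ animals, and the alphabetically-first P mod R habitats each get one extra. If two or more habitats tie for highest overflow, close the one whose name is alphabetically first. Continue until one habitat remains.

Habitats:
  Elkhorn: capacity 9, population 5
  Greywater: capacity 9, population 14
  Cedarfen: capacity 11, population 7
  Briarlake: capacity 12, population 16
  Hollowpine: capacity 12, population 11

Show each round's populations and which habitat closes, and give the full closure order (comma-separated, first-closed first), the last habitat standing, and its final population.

Round 1: Briarlake=16 Cedarfen=7 Elkhorn=5 Greywater=14 Hollowpine=11 → close Greywater (overflow 5)
  14÷4 = 3 each, +1 to first 2
Round 2: Briarlake=20 Cedarfen=11 Elkhorn=8 Hollowpine=14 → close Briarlake (overflow 8)
  20÷3 = 6 each, +1 to first 2
Round 3: Cedarfen=18 Elkhorn=15 Hollowpine=20 → close Hollowpine (overflow 8)
  20÷2 = 10 each, +1 to first 0
Round 4: Cedarfen=28 Elkhorn=25 → close Cedarfen (overflow 17)
  28÷1 = 28 each, +1 to first 0

Closure order: Greywater, Briarlake, Hollowpine, Cedarfen
Last habitat: Elkhorn with 53 animals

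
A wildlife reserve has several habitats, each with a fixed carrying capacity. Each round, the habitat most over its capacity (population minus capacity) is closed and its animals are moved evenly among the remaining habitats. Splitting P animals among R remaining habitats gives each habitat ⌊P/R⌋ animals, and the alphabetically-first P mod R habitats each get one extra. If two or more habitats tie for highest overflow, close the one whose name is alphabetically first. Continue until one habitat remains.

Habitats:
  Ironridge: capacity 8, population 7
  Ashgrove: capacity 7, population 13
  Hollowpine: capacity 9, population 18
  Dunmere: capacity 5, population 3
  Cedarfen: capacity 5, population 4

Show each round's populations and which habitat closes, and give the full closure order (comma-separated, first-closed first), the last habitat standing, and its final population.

Round 1: Ashgrove=13 Cedarfen=4 Dunmere=3 Hollowpine=18 Ironridge=7 → close Hollowpine (overflow 9)
  18÷4 = 4 each, +1 to first 2
Round 2: Ashgrove=18 Cedarfen=9 Dunmere=7 Ironridge=11 → close Ashgrove (overflow 11)
  18÷3 = 6 each, +1 to first 0
Round 3: Cedarfen=15 Dunmere=13 Ironridge=17 → close Cedarfen (overflow 10)
  15÷2 = 7 each, +1 to first 1
Round 4: Dunmere=21 Ironridge=24 → close Dunmere (overflow 16)
  21÷1 = 21 each, +1 to first 0

Closure order: Hollowpine, Ashgrove, Cedarfen, Dunmere
Last habitat: Ironridge with 45 animals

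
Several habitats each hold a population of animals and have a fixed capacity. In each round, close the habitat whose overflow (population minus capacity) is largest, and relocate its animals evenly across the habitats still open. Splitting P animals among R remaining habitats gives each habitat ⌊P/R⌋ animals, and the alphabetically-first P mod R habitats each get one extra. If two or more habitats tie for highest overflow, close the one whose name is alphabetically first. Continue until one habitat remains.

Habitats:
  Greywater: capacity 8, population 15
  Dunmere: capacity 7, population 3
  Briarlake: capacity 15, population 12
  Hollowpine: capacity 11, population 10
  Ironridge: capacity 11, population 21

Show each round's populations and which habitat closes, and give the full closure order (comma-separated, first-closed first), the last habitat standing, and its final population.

Round 1: Briarlake=12 Dunmere=3 Greywater=15 Hollowpine=10 Ironridge=21 → close Ironridge (overflow 10)
  21÷4 = 5 each, +1 to first 1
Round 2: Briarlake=18 Dunmere=8 Greywater=20 Hollowpine=15 → close Greywater (overflow 12)
  20÷3 = 6 each, +1 to first 2
Round 3: Briarlake=25 Dunmere=15 Hollowpine=21 → close Briarlake (overflow 10)
  25÷2 = 12 each, +1 to first 1
Round 4: Dunmere=28 Hollowpine=33 → close Hollowpine (overflow 22)
  33÷1 = 33 each, +1 to first 0

Closure order: Ironridge, Greywater, Briarlake, Hollowpine
Last habitat: Dunmere with 61 animals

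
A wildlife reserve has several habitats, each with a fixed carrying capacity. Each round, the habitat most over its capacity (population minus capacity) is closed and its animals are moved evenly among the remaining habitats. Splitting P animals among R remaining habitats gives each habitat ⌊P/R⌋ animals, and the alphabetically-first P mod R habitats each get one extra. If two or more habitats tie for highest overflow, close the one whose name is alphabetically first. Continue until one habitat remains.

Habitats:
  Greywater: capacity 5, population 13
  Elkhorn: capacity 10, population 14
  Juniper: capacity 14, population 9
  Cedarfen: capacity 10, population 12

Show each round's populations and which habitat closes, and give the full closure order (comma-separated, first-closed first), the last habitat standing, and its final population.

Closure order: Greywater, Elkhorn, Cedarfen
Last habitat: Juniper with 48 animals

Round 1: Cedarfen=12 Elkhorn=14 Greywater=13 Juniper=9 → close Greywater (overflow 8)
  13÷3 = 4 each, +1 to first 1
Round 2: Cedarfen=17 Elkhorn=18 Juniper=13 → close Elkhorn (overflow 8)
  18÷2 = 9 each, +1 to first 0
Round 3: Cedarfen=26 Juniper=22 → close Cedarfen (overflow 16)
  26÷1 = 26 each, +1 to first 0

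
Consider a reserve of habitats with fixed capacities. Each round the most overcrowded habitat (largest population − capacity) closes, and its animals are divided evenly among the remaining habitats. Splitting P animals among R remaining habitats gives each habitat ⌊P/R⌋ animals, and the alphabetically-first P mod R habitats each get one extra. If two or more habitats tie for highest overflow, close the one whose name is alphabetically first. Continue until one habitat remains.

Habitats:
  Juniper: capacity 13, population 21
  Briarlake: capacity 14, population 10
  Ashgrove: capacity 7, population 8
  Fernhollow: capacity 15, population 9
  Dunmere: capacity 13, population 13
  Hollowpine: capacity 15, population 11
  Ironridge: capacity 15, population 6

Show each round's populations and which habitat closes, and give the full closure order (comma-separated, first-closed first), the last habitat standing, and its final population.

Round 1: Ashgrove=8 Briarlake=10 Dunmere=13 Fernhollow=9 Hollowpine=11 Ironridge=6 Juniper=21 → close Juniper (overflow 8)
  21÷6 = 3 each, +1 to first 3
Round 2: Ashgrove=12 Briarlake=14 Dunmere=17 Fernhollow=12 Hollowpine=14 Ironridge=9 → close Ashgrove (overflow 5)
  12÷5 = 2 each, +1 to first 2
Round 3: Briarlake=17 Dunmere=20 Fernhollow=14 Hollowpine=16 Ironridge=11 → close Dunmere (overflow 7)
  20÷4 = 5 each, +1 to first 0
Round 4: Briarlake=22 Fernhollow=19 Hollowpine=21 Ironridge=16 → close Briarlake (overflow 8)
  22÷3 = 7 each, +1 to first 1
Round 5: Fernhollow=27 Hollowpine=28 Ironridge=23 → close Hollowpine (overflow 13)
  28÷2 = 14 each, +1 to first 0
Round 6: Fernhollow=41 Ironridge=37 → close Fernhollow (overflow 26)
  41÷1 = 41 each, +1 to first 0

Closure order: Juniper, Ashgrove, Dunmere, Briarlake, Hollowpine, Fernhollow
Last habitat: Ironridge with 78 animals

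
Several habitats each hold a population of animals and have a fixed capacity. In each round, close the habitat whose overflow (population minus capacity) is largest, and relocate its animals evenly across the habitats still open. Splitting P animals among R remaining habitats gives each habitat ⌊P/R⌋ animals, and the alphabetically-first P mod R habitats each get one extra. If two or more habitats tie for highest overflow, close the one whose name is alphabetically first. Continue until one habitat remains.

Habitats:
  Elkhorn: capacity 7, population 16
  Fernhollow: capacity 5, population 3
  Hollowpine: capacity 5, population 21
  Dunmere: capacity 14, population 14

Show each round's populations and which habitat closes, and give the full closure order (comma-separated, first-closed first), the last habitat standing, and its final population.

Round 1: Dunmere=14 Elkhorn=16 Fernhollow=3 Hollowpine=21 → close Hollowpine (overflow 16)
  21÷3 = 7 each, +1 to first 0
Round 2: Dunmere=21 Elkhorn=23 Fernhollow=10 → close Elkhorn (overflow 16)
  23÷2 = 11 each, +1 to first 1
Round 3: Dunmere=33 Fernhollow=21 → close Dunmere (overflow 19)
  33÷1 = 33 each, +1 to first 0

Closure order: Hollowpine, Elkhorn, Dunmere
Last habitat: Fernhollow with 54 animals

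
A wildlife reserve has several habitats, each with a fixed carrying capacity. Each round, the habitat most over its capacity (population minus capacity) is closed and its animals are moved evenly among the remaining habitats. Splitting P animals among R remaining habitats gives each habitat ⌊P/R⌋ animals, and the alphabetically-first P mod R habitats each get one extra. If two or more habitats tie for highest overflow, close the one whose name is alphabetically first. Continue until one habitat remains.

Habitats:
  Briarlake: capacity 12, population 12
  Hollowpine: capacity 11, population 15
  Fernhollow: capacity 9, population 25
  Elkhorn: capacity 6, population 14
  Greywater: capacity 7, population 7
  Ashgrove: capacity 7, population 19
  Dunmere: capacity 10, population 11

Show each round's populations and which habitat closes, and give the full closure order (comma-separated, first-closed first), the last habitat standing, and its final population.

Closure order: Fernhollow, Ashgrove, Elkhorn, Hollowpine, Briarlake, Dunmere
Last habitat: Greywater with 103 animals

Round 1: Ashgrove=19 Briarlake=12 Dunmere=11 Elkhorn=14 Fernhollow=25 Greywater=7 Hollowpine=15 → close Fernhollow (overflow 16)
  25÷6 = 4 each, +1 to first 1
Round 2: Ashgrove=24 Briarlake=16 Dunmere=15 Elkhorn=18 Greywater=11 Hollowpine=19 → close Ashgrove (overflow 17)
  24÷5 = 4 each, +1 to first 4
Round 3: Briarlake=21 Dunmere=20 Elkhorn=23 Greywater=16 Hollowpine=23 → close Elkhorn (overflow 17)
  23÷4 = 5 each, +1 to first 3
Round 4: Briarlake=27 Dunmere=26 Greywater=22 Hollowpine=28 → close Hollowpine (overflow 17)
  28÷3 = 9 each, +1 to first 1
Round 5: Briarlake=37 Dunmere=35 Greywater=31 → close Briarlake (overflow 25)
  37÷2 = 18 each, +1 to first 1
Round 6: Dunmere=54 Greywater=49 → close Dunmere (overflow 44)
  54÷1 = 54 each, +1 to first 0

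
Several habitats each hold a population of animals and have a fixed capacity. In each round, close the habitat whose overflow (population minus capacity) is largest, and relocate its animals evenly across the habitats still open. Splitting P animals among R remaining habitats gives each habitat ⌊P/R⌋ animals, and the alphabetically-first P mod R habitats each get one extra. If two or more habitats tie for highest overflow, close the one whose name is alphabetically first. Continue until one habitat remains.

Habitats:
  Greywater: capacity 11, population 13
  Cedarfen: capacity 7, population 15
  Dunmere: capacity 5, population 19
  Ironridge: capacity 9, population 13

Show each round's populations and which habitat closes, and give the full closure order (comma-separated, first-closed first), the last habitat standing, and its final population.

Closure order: Dunmere, Cedarfen, Ironridge
Last habitat: Greywater with 60 animals

Round 1: Cedarfen=15 Dunmere=19 Greywater=13 Ironridge=13 → close Dunmere (overflow 14)
  19÷3 = 6 each, +1 to first 1
Round 2: Cedarfen=22 Greywater=19 Ironridge=19 → close Cedarfen (overflow 15)
  22÷2 = 11 each, +1 to first 0
Round 3: Greywater=30 Ironridge=30 → close Ironridge (overflow 21)
  30÷1 = 30 each, +1 to first 0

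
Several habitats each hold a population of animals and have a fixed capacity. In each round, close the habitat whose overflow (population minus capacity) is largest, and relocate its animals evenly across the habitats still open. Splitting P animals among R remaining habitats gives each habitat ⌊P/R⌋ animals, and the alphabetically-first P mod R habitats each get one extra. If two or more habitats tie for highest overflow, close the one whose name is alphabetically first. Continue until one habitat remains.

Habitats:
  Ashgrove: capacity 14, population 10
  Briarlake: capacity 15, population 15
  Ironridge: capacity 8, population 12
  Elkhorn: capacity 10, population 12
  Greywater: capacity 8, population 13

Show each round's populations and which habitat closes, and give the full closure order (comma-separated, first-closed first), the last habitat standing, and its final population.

Closure order: Greywater, Ironridge, Elkhorn, Briarlake
Last habitat: Ashgrove with 62 animals

Round 1: Ashgrove=10 Briarlake=15 Elkhorn=12 Greywater=13 Ironridge=12 → close Greywater (overflow 5)
  13÷4 = 3 each, +1 to first 1
Round 2: Ashgrove=14 Briarlake=18 Elkhorn=15 Ironridge=15 → close Ironridge (overflow 7)
  15÷3 = 5 each, +1 to first 0
Round 3: Ashgrove=19 Briarlake=23 Elkhorn=20 → close Elkhorn (overflow 10)
  20÷2 = 10 each, +1 to first 0
Round 4: Ashgrove=29 Briarlake=33 → close Briarlake (overflow 18)
  33÷1 = 33 each, +1 to first 0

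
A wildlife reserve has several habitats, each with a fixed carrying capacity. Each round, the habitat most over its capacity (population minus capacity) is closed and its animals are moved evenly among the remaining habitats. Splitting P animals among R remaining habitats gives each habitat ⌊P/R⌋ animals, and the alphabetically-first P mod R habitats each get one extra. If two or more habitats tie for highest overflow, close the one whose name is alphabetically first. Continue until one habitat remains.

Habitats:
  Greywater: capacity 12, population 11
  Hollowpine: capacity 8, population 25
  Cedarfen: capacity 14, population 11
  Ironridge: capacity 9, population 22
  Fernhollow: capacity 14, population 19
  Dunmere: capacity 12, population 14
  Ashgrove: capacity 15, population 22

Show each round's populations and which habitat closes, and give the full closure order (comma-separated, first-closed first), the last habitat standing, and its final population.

Closure order: Hollowpine, Ironridge, Ashgrove, Fernhollow, Dunmere, Cedarfen
Last habitat: Greywater with 124 animals

Round 1: Ashgrove=22 Cedarfen=11 Dunmere=14 Fernhollow=19 Greywater=11 Hollowpine=25 Ironridge=22 → close Hollowpine (overflow 17)
  25÷6 = 4 each, +1 to first 1
Round 2: Ashgrove=27 Cedarfen=15 Dunmere=18 Fernhollow=23 Greywater=15 Ironridge=26 → close Ironridge (overflow 17)
  26÷5 = 5 each, +1 to first 1
Round 3: Ashgrove=33 Cedarfen=20 Dunmere=23 Fernhollow=28 Greywater=20 → close Ashgrove (overflow 18)
  33÷4 = 8 each, +1 to first 1
Round 4: Cedarfen=29 Dunmere=31 Fernhollow=36 Greywater=28 → close Fernhollow (overflow 22)
  36÷3 = 12 each, +1 to first 0
Round 5: Cedarfen=41 Dunmere=43 Greywater=40 → close Dunmere (overflow 31)
  43÷2 = 21 each, +1 to first 1
Round 6: Cedarfen=63 Greywater=61 → close Cedarfen (overflow 49)
  63÷1 = 63 each, +1 to first 0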